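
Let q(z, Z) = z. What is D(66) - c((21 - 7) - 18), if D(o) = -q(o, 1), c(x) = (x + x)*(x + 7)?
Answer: -42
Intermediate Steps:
c(x) = 2*x*(7 + x) (c(x) = (2*x)*(7 + x) = 2*x*(7 + x))
D(o) = -o
D(66) - c((21 - 7) - 18) = -1*66 - 2*((21 - 7) - 18)*(7 + ((21 - 7) - 18)) = -66 - 2*(14 - 18)*(7 + (14 - 18)) = -66 - 2*(-4)*(7 - 4) = -66 - 2*(-4)*3 = -66 - 1*(-24) = -66 + 24 = -42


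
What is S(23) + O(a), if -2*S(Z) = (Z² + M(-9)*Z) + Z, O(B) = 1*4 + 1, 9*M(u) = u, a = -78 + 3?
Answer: -519/2 ≈ -259.50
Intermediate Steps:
a = -75
M(u) = u/9
O(B) = 5 (O(B) = 4 + 1 = 5)
S(Z) = -Z²/2 (S(Z) = -((Z² + ((⅑)*(-9))*Z) + Z)/2 = -((Z² - Z) + Z)/2 = -Z²/2)
S(23) + O(a) = -½*23² + 5 = -½*529 + 5 = -529/2 + 5 = -519/2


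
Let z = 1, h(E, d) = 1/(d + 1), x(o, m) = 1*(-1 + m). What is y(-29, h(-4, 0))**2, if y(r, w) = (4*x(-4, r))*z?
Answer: 14400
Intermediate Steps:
x(o, m) = -1 + m
h(E, d) = 1/(1 + d)
y(r, w) = -4 + 4*r (y(r, w) = (4*(-1 + r))*1 = (-4 + 4*r)*1 = -4 + 4*r)
y(-29, h(-4, 0))**2 = (-4 + 4*(-29))**2 = (-4 - 116)**2 = (-120)**2 = 14400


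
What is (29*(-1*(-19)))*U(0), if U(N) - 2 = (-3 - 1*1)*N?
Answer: 1102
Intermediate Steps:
U(N) = 2 - 4*N (U(N) = 2 + (-3 - 1*1)*N = 2 + (-3 - 1)*N = 2 - 4*N)
(29*(-1*(-19)))*U(0) = (29*(-1*(-19)))*(2 - 4*0) = (29*19)*(2 + 0) = 551*2 = 1102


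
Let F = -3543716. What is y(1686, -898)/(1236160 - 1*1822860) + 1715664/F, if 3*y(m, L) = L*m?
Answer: 48865521701/129943636075 ≈ 0.37605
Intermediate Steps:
y(m, L) = L*m/3 (y(m, L) = (L*m)/3 = L*m/3)
y(1686, -898)/(1236160 - 1*1822860) + 1715664/F = ((1/3)*(-898)*1686)/(1236160 - 1*1822860) + 1715664/(-3543716) = -504676/(1236160 - 1822860) + 1715664*(-1/3543716) = -504676/(-586700) - 428916/885929 = -504676*(-1/586700) - 428916/885929 = 126169/146675 - 428916/885929 = 48865521701/129943636075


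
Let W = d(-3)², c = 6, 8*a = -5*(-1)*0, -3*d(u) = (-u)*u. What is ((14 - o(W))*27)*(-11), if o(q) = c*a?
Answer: -4158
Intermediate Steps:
d(u) = u²/3 (d(u) = -(-u)*u/3 = -(-1)*u²/3 = u²/3)
a = 0 (a = (-5*(-1)*0)/8 = (5*0)/8 = (⅛)*0 = 0)
W = 9 (W = ((⅓)*(-3)²)² = ((⅓)*9)² = 3² = 9)
o(q) = 0 (o(q) = 6*0 = 0)
((14 - o(W))*27)*(-11) = ((14 - 1*0)*27)*(-11) = ((14 + 0)*27)*(-11) = (14*27)*(-11) = 378*(-11) = -4158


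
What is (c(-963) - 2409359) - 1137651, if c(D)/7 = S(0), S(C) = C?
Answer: -3547010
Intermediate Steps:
c(D) = 0 (c(D) = 7*0 = 0)
(c(-963) - 2409359) - 1137651 = (0 - 2409359) - 1137651 = -2409359 - 1137651 = -3547010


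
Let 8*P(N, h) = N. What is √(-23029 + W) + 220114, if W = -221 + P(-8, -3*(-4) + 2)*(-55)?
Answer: 220114 + I*√23195 ≈ 2.2011e+5 + 152.3*I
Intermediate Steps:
P(N, h) = N/8
W = -166 (W = -221 + ((⅛)*(-8))*(-55) = -221 - 1*(-55) = -221 + 55 = -166)
√(-23029 + W) + 220114 = √(-23029 - 166) + 220114 = √(-23195) + 220114 = I*√23195 + 220114 = 220114 + I*√23195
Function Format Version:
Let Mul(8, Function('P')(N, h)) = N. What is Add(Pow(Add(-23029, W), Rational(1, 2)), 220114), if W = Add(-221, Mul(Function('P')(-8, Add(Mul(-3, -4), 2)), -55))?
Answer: Add(220114, Mul(I, Pow(23195, Rational(1, 2)))) ≈ Add(2.2011e+5, Mul(152.30, I))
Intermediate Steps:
Function('P')(N, h) = Mul(Rational(1, 8), N)
W = -166 (W = Add(-221, Mul(Mul(Rational(1, 8), -8), -55)) = Add(-221, Mul(-1, -55)) = Add(-221, 55) = -166)
Add(Pow(Add(-23029, W), Rational(1, 2)), 220114) = Add(Pow(Add(-23029, -166), Rational(1, 2)), 220114) = Add(Pow(-23195, Rational(1, 2)), 220114) = Add(Mul(I, Pow(23195, Rational(1, 2))), 220114) = Add(220114, Mul(I, Pow(23195, Rational(1, 2))))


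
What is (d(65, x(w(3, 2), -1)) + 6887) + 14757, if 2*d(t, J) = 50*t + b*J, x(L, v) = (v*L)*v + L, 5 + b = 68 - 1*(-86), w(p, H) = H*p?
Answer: 24163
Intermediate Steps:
b = 149 (b = -5 + (68 - 1*(-86)) = -5 + (68 + 86) = -5 + 154 = 149)
x(L, v) = L + L*v² (x(L, v) = (L*v)*v + L = L*v² + L = L + L*v²)
d(t, J) = 25*t + 149*J/2 (d(t, J) = (50*t + 149*J)/2 = 25*t + 149*J/2)
(d(65, x(w(3, 2), -1)) + 6887) + 14757 = ((25*65 + 149*((2*3)*(1 + (-1)²))/2) + 6887) + 14757 = ((1625 + 149*(6*(1 + 1))/2) + 6887) + 14757 = ((1625 + 149*(6*2)/2) + 6887) + 14757 = ((1625 + (149/2)*12) + 6887) + 14757 = ((1625 + 894) + 6887) + 14757 = (2519 + 6887) + 14757 = 9406 + 14757 = 24163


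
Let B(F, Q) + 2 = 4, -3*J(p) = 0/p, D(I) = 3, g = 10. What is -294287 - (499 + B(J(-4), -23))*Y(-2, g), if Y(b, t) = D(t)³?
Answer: -307814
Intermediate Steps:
J(p) = 0 (J(p) = -0/p = -⅓*0 = 0)
B(F, Q) = 2 (B(F, Q) = -2 + 4 = 2)
Y(b, t) = 27 (Y(b, t) = 3³ = 27)
-294287 - (499 + B(J(-4), -23))*Y(-2, g) = -294287 - (499 + 2)*27 = -294287 - 501*27 = -294287 - 1*13527 = -294287 - 13527 = -307814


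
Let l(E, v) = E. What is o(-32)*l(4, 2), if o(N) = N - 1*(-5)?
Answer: -108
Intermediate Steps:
o(N) = 5 + N (o(N) = N + 5 = 5 + N)
o(-32)*l(4, 2) = (5 - 32)*4 = -27*4 = -108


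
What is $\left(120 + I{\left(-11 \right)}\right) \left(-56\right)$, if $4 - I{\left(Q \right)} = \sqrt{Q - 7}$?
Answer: $-6944 + 168 i \sqrt{2} \approx -6944.0 + 237.59 i$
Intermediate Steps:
$I{\left(Q \right)} = 4 - \sqrt{-7 + Q}$ ($I{\left(Q \right)} = 4 - \sqrt{Q - 7} = 4 - \sqrt{-7 + Q}$)
$\left(120 + I{\left(-11 \right)}\right) \left(-56\right) = \left(120 + \left(4 - \sqrt{-7 - 11}\right)\right) \left(-56\right) = \left(120 + \left(4 - \sqrt{-18}\right)\right) \left(-56\right) = \left(120 + \left(4 - 3 i \sqrt{2}\right)\right) \left(-56\right) = \left(124 - 3 i \sqrt{2}\right) \left(-56\right) = -6944 + 168 i \sqrt{2}$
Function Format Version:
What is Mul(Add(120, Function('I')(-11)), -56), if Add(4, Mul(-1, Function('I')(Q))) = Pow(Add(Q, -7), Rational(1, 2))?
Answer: Add(-6944, Mul(168, I, Pow(2, Rational(1, 2)))) ≈ Add(-6944.0, Mul(237.59, I))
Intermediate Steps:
Function('I')(Q) = Add(4, Mul(-1, Pow(Add(-7, Q), Rational(1, 2)))) (Function('I')(Q) = Add(4, Mul(-1, Pow(Add(Q, -7), Rational(1, 2)))) = Add(4, Mul(-1, Pow(Add(-7, Q), Rational(1, 2)))))
Mul(Add(120, Function('I')(-11)), -56) = Mul(Add(120, Add(4, Mul(-1, Pow(Add(-7, -11), Rational(1, 2))))), -56) = Mul(Add(120, Add(4, Mul(-1, Pow(-18, Rational(1, 2))))), -56) = Mul(Add(120, Add(4, Mul(-1, Mul(3, I, Pow(2, Rational(1, 2)))))), -56) = Mul(Add(120, Add(4, Mul(-3, I, Pow(2, Rational(1, 2))))), -56) = Mul(Add(124, Mul(-3, I, Pow(2, Rational(1, 2)))), -56) = Add(-6944, Mul(168, I, Pow(2, Rational(1, 2))))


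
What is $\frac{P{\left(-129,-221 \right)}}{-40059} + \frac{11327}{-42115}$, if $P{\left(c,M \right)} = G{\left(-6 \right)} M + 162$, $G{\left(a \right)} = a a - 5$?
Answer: $- \frac{172041058}{1687084785} \approx -0.10198$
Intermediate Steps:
$G{\left(a \right)} = -5 + a^{2}$ ($G{\left(a \right)} = a^{2} - 5 = -5 + a^{2}$)
$P{\left(c,M \right)} = 162 + 31 M$ ($P{\left(c,M \right)} = \left(-5 + \left(-6\right)^{2}\right) M + 162 = \left(-5 + 36\right) M + 162 = 31 M + 162 = 162 + 31 M$)
$\frac{P{\left(-129,-221 \right)}}{-40059} + \frac{11327}{-42115} = \frac{162 + 31 \left(-221\right)}{-40059} + \frac{11327}{-42115} = \left(162 - 6851\right) \left(- \frac{1}{40059}\right) + 11327 \left(- \frac{1}{42115}\right) = \left(-6689\right) \left(- \frac{1}{40059}\right) - \frac{11327}{42115} = \frac{6689}{40059} - \frac{11327}{42115} = - \frac{172041058}{1687084785}$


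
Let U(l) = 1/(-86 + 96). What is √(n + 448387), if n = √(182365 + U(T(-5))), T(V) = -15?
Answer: √(44838700 + 10*√18236510)/10 ≈ 669.94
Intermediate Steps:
U(l) = ⅒ (U(l) = 1/10 = ⅒)
n = √18236510/10 (n = √(182365 + ⅒) = √(1823651/10) = √18236510/10 ≈ 427.04)
√(n + 448387) = √(√18236510/10 + 448387) = √(448387 + √18236510/10)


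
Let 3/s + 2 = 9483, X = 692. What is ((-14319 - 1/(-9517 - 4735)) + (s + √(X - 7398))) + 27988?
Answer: 1846999237065/135123212 + I*√6706 ≈ 13669.0 + 81.89*I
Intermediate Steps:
s = 3/9481 (s = 3/(-2 + 9483) = 3/9481 ≈ 0.00031642)
((-14319 - 1/(-9517 - 4735)) + (s + √(X - 7398))) + 27988 = ((-14319 - 1/(-9517 - 4735)) + (3/9481 + √(692 - 7398))) + 27988 = ((-14319 - 1/(-14252)) + (3/9481 + √(-6706))) + 27988 = ((-14319 - 1*(-1/14252)) + (3/9481 + I*√6706)) + 27988 = ((-14319 + 1/14252) + (3/9481 + I*√6706)) + 27988 = (-204074387/14252 + (3/9481 + I*√6706)) + 27988 = (-1934829220391/135123212 + I*√6706) + 27988 = 1846999237065/135123212 + I*√6706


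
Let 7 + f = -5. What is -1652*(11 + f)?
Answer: 1652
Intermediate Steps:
f = -12 (f = -7 - 5 = -12)
-1652*(11 + f) = -1652*(11 - 12) = -1652*(-1) = -118*(-14) = 1652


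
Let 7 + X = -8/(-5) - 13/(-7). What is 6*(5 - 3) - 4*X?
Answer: 916/35 ≈ 26.171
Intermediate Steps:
X = -124/35 (X = -7 + (-8/(-5) - 13/(-7)) = -7 + (-8*(-⅕) - 13*(-⅐)) = -7 + (8/5 + 13/7) = -7 + 121/35 = -124/35 ≈ -3.5429)
6*(5 - 3) - 4*X = 6*(5 - 3) - 4*(-124/35) = 6*2 + 496/35 = 12 + 496/35 = 916/35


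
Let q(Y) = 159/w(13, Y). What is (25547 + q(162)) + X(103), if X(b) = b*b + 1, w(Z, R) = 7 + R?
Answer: 6110692/169 ≈ 36158.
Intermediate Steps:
q(Y) = 159/(7 + Y)
X(b) = 1 + b**2 (X(b) = b**2 + 1 = 1 + b**2)
(25547 + q(162)) + X(103) = (25547 + 159/(7 + 162)) + (1 + 103**2) = (25547 + 159/169) + (1 + 10609) = (25547 + 159*(1/169)) + 10610 = (25547 + 159/169) + 10610 = 4317602/169 + 10610 = 6110692/169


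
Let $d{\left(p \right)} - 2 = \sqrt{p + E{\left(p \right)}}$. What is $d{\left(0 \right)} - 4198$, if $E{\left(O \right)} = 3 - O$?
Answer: $-4196 + \sqrt{3} \approx -4194.3$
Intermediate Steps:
$d{\left(p \right)} = 2 + \sqrt{3}$ ($d{\left(p \right)} = 2 + \sqrt{p - \left(-3 + p\right)} = 2 + \sqrt{3}$)
$d{\left(0 \right)} - 4198 = \left(2 + \sqrt{3}\right) - 4198 = -4196 + \sqrt{3}$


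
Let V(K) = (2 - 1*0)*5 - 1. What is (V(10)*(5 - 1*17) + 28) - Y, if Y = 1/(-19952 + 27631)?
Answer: -614321/7679 ≈ -80.000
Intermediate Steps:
V(K) = 9 (V(K) = (2 + 0)*5 - 1 = 2*5 - 1 = 10 - 1 = 9)
Y = 1/7679 ≈ 0.00013023
(V(10)*(5 - 1*17) + 28) - Y = (9*(5 - 1*17) + 28) - 1*1/7679 = (9*(5 - 17) + 28) - 1/7679 = (9*(-12) + 28) - 1/7679 = (-108 + 28) - 1/7679 = -80 - 1/7679 = -614321/7679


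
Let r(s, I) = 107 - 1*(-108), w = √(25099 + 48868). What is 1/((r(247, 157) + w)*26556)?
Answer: -215/736716552 + √73967/736716552 ≈ 7.7328e-8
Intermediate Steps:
w = √73967 ≈ 271.97
r(s, I) = 215 (r(s, I) = 107 + 108 = 215)
1/((r(247, 157) + w)*26556) = 1/((215 + √73967)*26556) = (1/26556)/(215 + √73967) = 1/(26556*(215 + √73967))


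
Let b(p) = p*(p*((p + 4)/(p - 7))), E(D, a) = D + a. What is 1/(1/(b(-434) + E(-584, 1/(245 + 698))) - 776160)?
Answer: -1553747161/1205956396473273 ≈ -1.2884e-6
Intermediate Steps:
b(p) = p²*(4 + p)/(-7 + p) (b(p) = p*(p*((4 + p)/(-7 + p))) = p*(p*(4 + p)/(-7 + p)) = p²*(4 + p)/(-7 + p))
1/(1/(b(-434) + E(-584, 1/(245 + 698))) - 776160) = 1/(1/((-434)²*(4 - 434)/(-7 - 434) + (-584 + 1/(245 + 698))) - 776160) = 1/(1/(188356*(-430)/(-441) + (-584 + 1/943)) - 776160) = 1/(1/(188356*(-1/441)*(-430) + (-584 + 1/943)) - 776160) = 1/(1/(1652920/9 - 550711/943) - 776160) = 1/(1/(1553747161/8487) - 776160) = 1/(8487/1553747161 - 776160) = 1/(-1205956396473273/1553747161) = -1553747161/1205956396473273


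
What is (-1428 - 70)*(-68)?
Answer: 101864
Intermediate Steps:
(-1428 - 70)*(-68) = -1498*(-68) = 101864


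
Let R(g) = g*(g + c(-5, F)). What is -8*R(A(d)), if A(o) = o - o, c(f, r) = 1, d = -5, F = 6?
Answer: 0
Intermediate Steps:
A(o) = 0
R(g) = g*(1 + g) (R(g) = g*(g + 1) = g*(1 + g))
-8*R(A(d)) = -0*(1 + 0) = -0 = -8*0 = 0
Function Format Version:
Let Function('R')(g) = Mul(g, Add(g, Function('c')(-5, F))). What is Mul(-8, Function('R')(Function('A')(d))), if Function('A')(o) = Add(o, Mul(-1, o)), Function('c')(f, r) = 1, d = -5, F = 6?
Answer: 0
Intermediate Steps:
Function('A')(o) = 0
Function('R')(g) = Mul(g, Add(1, g)) (Function('R')(g) = Mul(g, Add(g, 1)) = Mul(g, Add(1, g)))
Mul(-8, Function('R')(Function('A')(d))) = Mul(-8, Mul(0, Add(1, 0))) = Mul(-8, Mul(0, 1)) = Mul(-8, 0) = 0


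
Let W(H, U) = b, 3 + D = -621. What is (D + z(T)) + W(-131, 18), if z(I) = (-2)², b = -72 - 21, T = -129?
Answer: -713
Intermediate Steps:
b = -93
D = -624 (D = -3 - 621 = -624)
z(I) = 4
W(H, U) = -93
(D + z(T)) + W(-131, 18) = (-624 + 4) - 93 = -620 - 93 = -713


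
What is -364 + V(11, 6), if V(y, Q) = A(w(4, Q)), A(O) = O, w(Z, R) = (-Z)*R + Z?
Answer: -384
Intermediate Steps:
w(Z, R) = Z - R*Z (w(Z, R) = -R*Z + Z = Z - R*Z)
V(y, Q) = 4 - 4*Q (V(y, Q) = 4*(1 - Q) = 4 - 4*Q)
-364 + V(11, 6) = -364 + (4 - 4*6) = -364 + (4 - 24) = -364 - 20 = -384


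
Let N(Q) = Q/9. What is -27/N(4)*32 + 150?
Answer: -1794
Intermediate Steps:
N(Q) = Q/9 (N(Q) = Q*(⅑) = Q/9)
-27/N(4)*32 + 150 = -27/((⅑)*4)*32 + 150 = -27/4/9*32 + 150 = -27*9/4*32 + 150 = -243/4*32 + 150 = -1944 + 150 = -1794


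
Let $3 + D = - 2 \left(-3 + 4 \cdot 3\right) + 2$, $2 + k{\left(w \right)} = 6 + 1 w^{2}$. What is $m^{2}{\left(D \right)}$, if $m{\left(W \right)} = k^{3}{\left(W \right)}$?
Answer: $2364597285765625$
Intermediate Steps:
$k{\left(w \right)} = 4 + w^{2}$ ($k{\left(w \right)} = -2 + \left(6 + 1 w^{2}\right) = -2 + \left(6 + w^{2}\right) = 4 + w^{2}$)
$D = -19$ ($D = -3 + \left(- 2 \left(-3 + 4 \cdot 3\right) + 2\right) = -3 + \left(- 2 \left(-3 + 12\right) + 2\right) = -3 + \left(\left(-2\right) 9 + 2\right) = -3 + \left(-18 + 2\right) = -3 - 16 = -19$)
$m{\left(W \right)} = \left(4 + W^{2}\right)^{3}$
$m^{2}{\left(D \right)} = \left(\left(4 + \left(-19\right)^{2}\right)^{3}\right)^{2} = \left(\left(4 + 361\right)^{3}\right)^{2} = \left(365^{3}\right)^{2} = 48627125^{2} = 2364597285765625$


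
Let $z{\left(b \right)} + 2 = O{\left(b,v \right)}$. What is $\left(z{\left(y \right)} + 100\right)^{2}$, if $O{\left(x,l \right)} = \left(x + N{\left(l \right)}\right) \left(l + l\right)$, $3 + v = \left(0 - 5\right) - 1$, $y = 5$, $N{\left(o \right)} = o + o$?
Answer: $110224$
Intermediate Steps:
$N{\left(o \right)} = 2 o$
$v = -9$ ($v = -3 + \left(\left(0 - 5\right) - 1\right) = -3 - 6 = -9$)
$O{\left(x,l \right)} = 2 l \left(x + 2 l\right)$ ($O{\left(x,l \right)} = \left(x + 2 l\right) \left(l + l\right) = \left(x + 2 l\right) 2 l = 2 l \left(x + 2 l\right)$)
$z{\left(b \right)} = 322 - 18 b$ ($z{\left(b \right)} = -2 + 2 \left(-9\right) \left(b + 2 \left(-9\right)\right) = -2 + 2 \left(-9\right) \left(b - 18\right) = -2 + 2 \left(-9\right) \left(-18 + b\right) = -2 - \left(-324 + 18 b\right) = 322 - 18 b$)
$\left(z{\left(y \right)} + 100\right)^{2} = \left(\left(322 - 90\right) + 100\right)^{2} = \left(232 + 100\right)^{2} = 332^{2} = 110224$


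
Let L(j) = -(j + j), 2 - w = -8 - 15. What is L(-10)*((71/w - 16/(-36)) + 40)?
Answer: 38956/45 ≈ 865.69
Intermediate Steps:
w = 25 (w = 2 - (-8 - 15) = 2 - 1*(-23) = 2 + 23 = 25)
L(j) = -2*j
L(-10)*((71/w - 16/(-36)) + 40) = (-2*(-10))*((71/25 - 16/(-36)) + 40) = 20*((71*(1/25) - 16*(-1/36)) + 40) = 20*((71/25 + 4/9) + 40) = 20*(739/225 + 40) = 20*(9739/225) = 38956/45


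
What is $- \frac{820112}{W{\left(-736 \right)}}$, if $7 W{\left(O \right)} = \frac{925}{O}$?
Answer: $\frac{4225217024}{925} \approx 4.5678 \cdot 10^{6}$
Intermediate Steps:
$W{\left(O \right)} = \frac{925}{7 O}$ ($W{\left(O \right)} = \frac{925 \frac{1}{O}}{7} = \frac{925}{7 O}$)
$- \frac{820112}{W{\left(-736 \right)}} = - \frac{820112}{\frac{925}{7} \frac{1}{-736}} = - \frac{820112}{\frac{925}{7} \left(- \frac{1}{736}\right)} = - \frac{820112}{- \frac{925}{5152}} = \left(-820112\right) \left(- \frac{5152}{925}\right) = \frac{4225217024}{925}$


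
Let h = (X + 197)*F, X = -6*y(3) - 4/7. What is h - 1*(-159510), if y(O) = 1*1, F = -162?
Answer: 900624/7 ≈ 1.2866e+5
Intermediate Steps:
y(O) = 1
X = -46/7 (X = -6*1 - 4/7 = -6 - 4*⅐ = -6 - 4/7 = -46/7 ≈ -6.5714)
h = -215946/7 (h = (-46/7 + 197)*(-162) = (1333/7)*(-162) = -215946/7 ≈ -30849.)
h - 1*(-159510) = -215946/7 - 1*(-159510) = -215946/7 + 159510 = 900624/7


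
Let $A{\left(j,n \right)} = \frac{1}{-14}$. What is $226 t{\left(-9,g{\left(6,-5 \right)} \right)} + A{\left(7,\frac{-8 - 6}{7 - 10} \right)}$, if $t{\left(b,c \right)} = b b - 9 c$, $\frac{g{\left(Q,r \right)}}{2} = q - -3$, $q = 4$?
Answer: $- \frac{142381}{14} \approx -10170.0$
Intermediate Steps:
$A{\left(j,n \right)} = - \frac{1}{14}$
$g{\left(Q,r \right)} = 14$ ($g{\left(Q,r \right)} = 2 \left(4 - -3\right) = 2 \left(4 + 3\right) = 2 \cdot 7 = 14$)
$t{\left(b,c \right)} = b^{2} - 9 c$
$226 t{\left(-9,g{\left(6,-5 \right)} \right)} + A{\left(7,\frac{-8 - 6}{7 - 10} \right)} = 226 \left(\left(-9\right)^{2} - 126\right) - \frac{1}{14} = 226 \left(81 - 126\right) - \frac{1}{14} = 226 \left(-45\right) - \frac{1}{14} = -10170 - \frac{1}{14} = - \frac{142381}{14}$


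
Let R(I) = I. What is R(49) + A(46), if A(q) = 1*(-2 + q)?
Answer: 93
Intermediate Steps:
A(q) = -2 + q
R(49) + A(46) = 49 + (-2 + 46) = 49 + 44 = 93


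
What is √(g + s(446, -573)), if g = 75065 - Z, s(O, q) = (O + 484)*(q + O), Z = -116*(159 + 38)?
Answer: I*√20193 ≈ 142.1*I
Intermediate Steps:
Z = -22852 (Z = -116*197 = -22852)
s(O, q) = (484 + O)*(O + q)
g = 97917 (g = 75065 - 1*(-22852) = 75065 + 22852 = 97917)
√(g + s(446, -573)) = √(97917 + (446² + 484*446 + 484*(-573) + 446*(-573))) = √(97917 + (198916 + 215864 - 277332 - 255558)) = √(97917 - 118110) = √(-20193) = I*√20193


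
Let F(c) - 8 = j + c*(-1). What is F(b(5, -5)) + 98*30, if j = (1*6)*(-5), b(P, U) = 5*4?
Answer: 2898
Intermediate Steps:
b(P, U) = 20
j = -30 (j = 6*(-5) = -30)
F(c) = -22 - c (F(c) = 8 + (-30 + c*(-1)) = 8 + (-30 - c) = -22 - c)
F(b(5, -5)) + 98*30 = (-22 - 1*20) + 98*30 = (-22 - 20) + 2940 = -42 + 2940 = 2898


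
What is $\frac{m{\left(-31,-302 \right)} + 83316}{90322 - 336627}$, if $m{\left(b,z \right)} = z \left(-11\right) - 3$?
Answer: $- \frac{17327}{49261} \approx -0.35174$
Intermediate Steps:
$m{\left(b,z \right)} = -3 - 11 z$ ($m{\left(b,z \right)} = - 11 z - 3 = -3 - 11 z$)
$\frac{m{\left(-31,-302 \right)} + 83316}{90322 - 336627} = \frac{\left(-3 - -3322\right) + 83316}{90322 - 336627} = \frac{\left(-3 + 3322\right) + 83316}{-246305} = \left(3319 + 83316\right) \left(- \frac{1}{246305}\right) = 86635 \left(- \frac{1}{246305}\right) = - \frac{17327}{49261}$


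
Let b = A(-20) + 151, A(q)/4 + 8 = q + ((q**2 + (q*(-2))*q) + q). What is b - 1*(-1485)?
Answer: -156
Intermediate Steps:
A(q) = -32 - 4*q**2 + 8*q (A(q) = -32 + 4*(q + ((q**2 + (q*(-2))*q) + q)) = -32 + 4*(q + ((q**2 + (-2*q)*q) + q)) = -32 + 4*(q + ((q**2 - 2*q**2) + q)) = -32 + 4*(q + (-q**2 + q)) = -32 + 4*(q + (q - q**2)) = -32 + 4*(-q**2 + 2*q) = -32 + (-4*q**2 + 8*q) = -32 - 4*q**2 + 8*q)
b = -1641 (b = (-32 - 4*(-20)**2 + 8*(-20)) + 151 = (-32 - 4*400 - 160) + 151 = (-32 - 1600 - 160) + 151 = -1792 + 151 = -1641)
b - 1*(-1485) = -1641 - 1*(-1485) = -1641 + 1485 = -156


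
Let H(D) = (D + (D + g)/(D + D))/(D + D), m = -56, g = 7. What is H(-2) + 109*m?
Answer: -97651/16 ≈ -6103.2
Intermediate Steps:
H(D) = (D + (7 + D)/(2*D))/(2*D) (H(D) = (D + (D + 7)/(D + D))/(D + D) = (D + (7 + D)/((2*D)))/((2*D)) = (D + (7 + D)*(1/(2*D)))*(1/(2*D)) = (D + (7 + D)/(2*D))*(1/(2*D)) = (D + (7 + D)/(2*D))/(2*D))
H(-2) + 109*m = (¼)*(7 - 2 + 2*(-2)²)/(-2)² + 109*(-56) = (¼)*(¼)*(7 - 2 + 2*4) - 6104 = (¼)*(¼)*(7 - 2 + 8) - 6104 = (¼)*(¼)*13 - 6104 = 13/16 - 6104 = -97651/16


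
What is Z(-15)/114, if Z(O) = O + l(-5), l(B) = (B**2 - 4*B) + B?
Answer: 25/114 ≈ 0.21930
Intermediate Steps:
l(B) = B**2 - 3*B
Z(O) = 40 + O (Z(O) = O - 5*(-3 - 5) = O - 5*(-8) = O + 40 = 40 + O)
Z(-15)/114 = (40 - 15)/114 = 25*(1/114) = 25/114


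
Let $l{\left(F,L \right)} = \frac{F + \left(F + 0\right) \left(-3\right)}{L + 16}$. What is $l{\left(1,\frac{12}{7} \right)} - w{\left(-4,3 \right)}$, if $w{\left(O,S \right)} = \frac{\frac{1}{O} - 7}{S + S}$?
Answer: $\frac{815}{744} \approx 1.0954$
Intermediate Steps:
$l{\left(F,L \right)} = - \frac{2 F}{16 + L}$ ($l{\left(F,L \right)} = \frac{F + F \left(-3\right)}{16 + L} = \frac{F - 3 F}{16 + L} = \frac{\left(-2\right) F}{16 + L} = - \frac{2 F}{16 + L}$)
$w{\left(O,S \right)} = \frac{-7 + \frac{1}{O}}{2 S}$
$l{\left(1,\frac{12}{7} \right)} - w{\left(-4,3 \right)} = \left(-2\right) 1 \frac{1}{16 + \frac{12}{7}} - \frac{1 - -28}{2 \left(-4\right) 3} = \left(-2\right) 1 \frac{1}{16 + 12 \cdot \frac{1}{7}} - \frac{1}{2} \left(- \frac{1}{4}\right) \frac{1}{3} \left(1 + 28\right) = \left(-2\right) 1 \frac{1}{16 + \frac{12}{7}} - \frac{1}{2} \left(- \frac{1}{4}\right) \frac{1}{3} \cdot 29 = \left(-2\right) 1 \frac{1}{\frac{124}{7}} - - \frac{29}{24} = \left(-2\right) 1 \cdot \frac{7}{124} + \frac{29}{24} = - \frac{7}{62} + \frac{29}{24} = \frac{815}{744}$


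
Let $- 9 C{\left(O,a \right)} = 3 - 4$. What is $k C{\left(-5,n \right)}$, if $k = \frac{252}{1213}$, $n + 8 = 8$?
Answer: $\frac{28}{1213} \approx 0.023083$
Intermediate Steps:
$n = 0$ ($n = -8 + 8 = 0$)
$C{\left(O,a \right)} = \frac{1}{9}$ ($C{\left(O,a \right)} = - \frac{3 - 4}{9} = \left(- \frac{1}{9}\right) \left(-1\right) = \frac{1}{9}$)
$k = \frac{252}{1213}$ ($k = 252 \cdot \frac{1}{1213} = \frac{252}{1213} \approx 0.20775$)
$k C{\left(-5,n \right)} = \frac{252}{1213} \cdot \frac{1}{9} = \frac{28}{1213}$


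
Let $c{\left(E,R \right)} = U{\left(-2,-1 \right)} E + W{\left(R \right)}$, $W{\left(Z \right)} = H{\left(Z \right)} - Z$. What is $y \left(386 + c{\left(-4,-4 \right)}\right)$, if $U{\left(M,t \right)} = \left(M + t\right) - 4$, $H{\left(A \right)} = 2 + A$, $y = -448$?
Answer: $-186368$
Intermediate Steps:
$U{\left(M,t \right)} = -4 + M + t$
$W{\left(Z \right)} = 2$ ($W{\left(Z \right)} = \left(2 + Z\right) - Z = 2$)
$c{\left(E,R \right)} = 2 - 7 E$ ($c{\left(E,R \right)} = \left(-4 - 2 - 1\right) E + 2 = - 7 E + 2 = 2 - 7 E$)
$y \left(386 + c{\left(-4,-4 \right)}\right) = - 448 \left(386 + \left(2 - -28\right)\right) = - 448 \left(386 + \left(2 + 28\right)\right) = - 448 \left(386 + 30\right) = \left(-448\right) 416 = -186368$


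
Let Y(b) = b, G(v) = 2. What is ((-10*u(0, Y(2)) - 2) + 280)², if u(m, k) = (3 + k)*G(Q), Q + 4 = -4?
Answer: 31684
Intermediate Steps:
Q = -8 (Q = -4 - 4 = -8)
u(m, k) = 6 + 2*k (u(m, k) = (3 + k)*2 = 6 + 2*k)
((-10*u(0, Y(2)) - 2) + 280)² = ((-10*(6 + 2*2) - 2) + 280)² = ((-10*(6 + 4) - 2) + 280)² = ((-10*10 - 2) + 280)² = ((-100 - 2) + 280)² = (-102 + 280)² = 178² = 31684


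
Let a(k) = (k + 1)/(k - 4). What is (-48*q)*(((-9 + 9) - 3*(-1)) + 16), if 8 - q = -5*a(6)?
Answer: -23256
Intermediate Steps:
a(k) = (1 + k)/(-4 + k)
q = 51/2 (q = 8 - (-5)*(1 + 6)/(-4 + 6) = 8 - (-5)*7/2 = 8 - 1*(-35/2) = 8 + 35/2 = 51/2 ≈ 25.500)
(-48*q)*(((-9 + 9) - 3*(-1)) + 16) = (-48*51/2)*(((-9 + 9) - 3*(-1)) + 16) = -1224*((0 + 3) + 16) = -1224*(3 + 16) = -1224*19 = -23256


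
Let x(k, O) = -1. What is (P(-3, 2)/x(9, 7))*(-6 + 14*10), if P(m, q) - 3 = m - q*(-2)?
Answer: -536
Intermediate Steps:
P(m, q) = 3 + m + 2*q (P(m, q) = 3 + (m - q*(-2)) = 3 + (m - (-2)*q) = 3 + (m + 2*q) = 3 + m + 2*q)
(P(-3, 2)/x(9, 7))*(-6 + 14*10) = ((3 - 3 + 2*2)/(-1))*(-6 + 14*10) = ((3 - 3 + 4)*(-1))*(-6 + 140) = (4*(-1))*134 = -4*134 = -536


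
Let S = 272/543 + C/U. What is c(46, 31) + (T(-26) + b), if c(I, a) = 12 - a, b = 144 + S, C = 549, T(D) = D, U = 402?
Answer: 7339255/72762 ≈ 100.87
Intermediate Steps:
S = 135817/72762 (S = 272/543 + 549/402 = 272*(1/543) + 549*(1/402) = 272/543 + 183/134 = 135817/72762 ≈ 1.8666)
b = 10613545/72762 (b = 144 + 135817/72762 = 10613545/72762 ≈ 145.87)
c(46, 31) + (T(-26) + b) = (12 - 1*31) + (-26 + 10613545/72762) = (12 - 31) + 8721733/72762 = -19 + 8721733/72762 = 7339255/72762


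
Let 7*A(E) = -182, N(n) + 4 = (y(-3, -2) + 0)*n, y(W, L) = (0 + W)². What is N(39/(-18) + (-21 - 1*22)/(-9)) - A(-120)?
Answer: 91/2 ≈ 45.500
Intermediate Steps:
y(W, L) = W²
N(n) = -4 + 9*n (N(n) = -4 + ((-3)² + 0)*n = -4 + (9 + 0)*n = -4 + 9*n)
A(E) = -26 (A(E) = (⅐)*(-182) = -26)
N(39/(-18) + (-21 - 1*22)/(-9)) - A(-120) = (-4 + 9*(39/(-18) + (-21 - 1*22)/(-9))) - 1*(-26) = (-4 + 9*(39*(-1/18) + (-21 - 22)*(-⅑))) + 26 = (-4 + 9*(-13/6 - 43*(-⅑))) + 26 = (-4 + 9*(-13/6 + 43/9)) + 26 = (-4 + 9*(47/18)) + 26 = (-4 + 47/2) + 26 = 39/2 + 26 = 91/2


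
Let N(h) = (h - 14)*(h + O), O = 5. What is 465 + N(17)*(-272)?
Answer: -17487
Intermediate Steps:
N(h) = (-14 + h)*(5 + h) (N(h) = (h - 14)*(h + 5) = (-14 + h)*(5 + h))
465 + N(17)*(-272) = 465 + (-70 + 17² - 9*17)*(-272) = 465 + (-70 + 289 - 153)*(-272) = 465 + 66*(-272) = 465 - 17952 = -17487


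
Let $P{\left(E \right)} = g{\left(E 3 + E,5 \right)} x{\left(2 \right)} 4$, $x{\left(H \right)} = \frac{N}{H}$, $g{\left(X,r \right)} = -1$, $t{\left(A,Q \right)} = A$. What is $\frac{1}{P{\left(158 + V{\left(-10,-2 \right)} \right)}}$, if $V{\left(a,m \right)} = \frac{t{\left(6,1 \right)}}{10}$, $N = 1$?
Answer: $- \frac{1}{2} \approx -0.5$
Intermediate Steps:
$V{\left(a,m \right)} = \frac{3}{5}$ ($V{\left(a,m \right)} = \frac{6}{10} = 6 \cdot \frac{1}{10} = \frac{3}{5}$)
$x{\left(H \right)} = \frac{1}{H}$ ($x{\left(H \right)} = 1 \frac{1}{H} = \frac{1}{H}$)
$P{\left(E \right)} = -2$ ($P{\left(E \right)} = - \frac{1}{2} \cdot 4 = \left(-1\right) \frac{1}{2} \cdot 4 = \left(- \frac{1}{2}\right) 4 = -2$)
$\frac{1}{P{\left(158 + V{\left(-10,-2 \right)} \right)}} = \frac{1}{-2} = - \frac{1}{2}$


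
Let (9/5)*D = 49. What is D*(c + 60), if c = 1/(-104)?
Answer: 1528555/936 ≈ 1633.1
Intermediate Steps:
D = 245/9 (D = (5/9)*49 = 245/9 ≈ 27.222)
c = -1/104 ≈ -0.0096154
D*(c + 60) = 245*(-1/104 + 60)/9 = (245/9)*(6239/104) = 1528555/936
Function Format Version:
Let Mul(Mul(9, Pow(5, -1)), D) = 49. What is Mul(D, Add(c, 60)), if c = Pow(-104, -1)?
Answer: Rational(1528555, 936) ≈ 1633.1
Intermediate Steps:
D = Rational(245, 9) (D = Mul(Rational(5, 9), 49) = Rational(245, 9) ≈ 27.222)
c = Rational(-1, 104) ≈ -0.0096154
Mul(D, Add(c, 60)) = Mul(Rational(245, 9), Add(Rational(-1, 104), 60)) = Mul(Rational(245, 9), Rational(6239, 104)) = Rational(1528555, 936)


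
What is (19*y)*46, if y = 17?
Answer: 14858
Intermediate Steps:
(19*y)*46 = (19*17)*46 = 323*46 = 14858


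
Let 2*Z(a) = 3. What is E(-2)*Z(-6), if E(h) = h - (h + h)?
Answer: 3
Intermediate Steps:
Z(a) = 3/2 (Z(a) = (1/2)*3 = 3/2)
E(h) = -h (E(h) = h - 2*h = -h)
E(-2)*Z(-6) = -1*(-2)*(3/2) = 2*(3/2) = 3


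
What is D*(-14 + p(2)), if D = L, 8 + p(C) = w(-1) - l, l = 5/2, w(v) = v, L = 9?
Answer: -459/2 ≈ -229.50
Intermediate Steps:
l = 5/2 (l = 5*(½) = 5/2 ≈ 2.5000)
p(C) = -23/2 (p(C) = -8 + (-1 - 1*5/2) = -8 + (-1 - 5/2) = -8 - 7/2 = -23/2)
D = 9
D*(-14 + p(2)) = 9*(-14 - 23/2) = 9*(-51/2) = -459/2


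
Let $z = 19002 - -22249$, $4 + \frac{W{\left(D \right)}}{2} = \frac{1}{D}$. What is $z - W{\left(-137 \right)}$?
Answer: $\frac{5652485}{137} \approx 41259.0$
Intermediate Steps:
$W{\left(D \right)} = -8 + \frac{2}{D}$
$z = 41251$ ($z = 19002 + 22249 = 41251$)
$z - W{\left(-137 \right)} = 41251 - \left(-8 + \frac{2}{-137}\right) = 41251 - \left(-8 + 2 \left(- \frac{1}{137}\right)\right) = 41251 - \left(-8 - \frac{2}{137}\right) = 41251 - - \frac{1098}{137} = 41251 + \frac{1098}{137} = \frac{5652485}{137}$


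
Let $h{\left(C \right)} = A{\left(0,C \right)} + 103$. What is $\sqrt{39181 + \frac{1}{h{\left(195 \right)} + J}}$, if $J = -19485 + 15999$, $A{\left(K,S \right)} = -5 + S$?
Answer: $\frac{6 \sqrt{11096112441}}{3193} \approx 197.94$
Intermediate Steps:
$h{\left(C \right)} = 98 + C$ ($h{\left(C \right)} = \left(-5 + C\right) + 103 = 98 + C$)
$J = -3486$
$\sqrt{39181 + \frac{1}{h{\left(195 \right)} + J}} = \sqrt{39181 + \frac{1}{\left(98 + 195\right) - 3486}} = \sqrt{39181 + \frac{1}{293 - 3486}} = \sqrt{39181 + \frac{1}{-3193}} = \sqrt{39181 - \frac{1}{3193}} = \sqrt{\frac{125104932}{3193}} = \frac{6 \sqrt{11096112441}}{3193}$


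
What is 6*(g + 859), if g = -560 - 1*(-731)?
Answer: 6180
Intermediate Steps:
g = 171 (g = -560 + 731 = 171)
6*(g + 859) = 6*(171 + 859) = 6*1030 = 6180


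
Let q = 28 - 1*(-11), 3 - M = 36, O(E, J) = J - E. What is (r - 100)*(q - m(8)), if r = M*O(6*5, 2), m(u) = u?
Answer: 25544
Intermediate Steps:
M = -33 (M = 3 - 1*36 = 3 - 36 = -33)
q = 39 (q = 28 + 11 = 39)
r = 924 (r = -33*(2 - 6*5) = -33*(2 - 1*30) = -33*(2 - 30) = -33*(-28) = 924)
(r - 100)*(q - m(8)) = (924 - 100)*(39 - 1*8) = 824*(39 - 8) = 824*31 = 25544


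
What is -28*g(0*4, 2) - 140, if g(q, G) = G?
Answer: -196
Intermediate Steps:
-28*g(0*4, 2) - 140 = -28*2 - 140 = -56 - 140 = -196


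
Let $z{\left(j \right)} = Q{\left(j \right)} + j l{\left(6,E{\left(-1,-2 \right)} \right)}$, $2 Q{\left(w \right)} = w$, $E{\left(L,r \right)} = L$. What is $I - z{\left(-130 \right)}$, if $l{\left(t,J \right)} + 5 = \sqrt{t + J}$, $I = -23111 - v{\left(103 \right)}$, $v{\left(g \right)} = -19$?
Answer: $-23677 + 130 \sqrt{5} \approx -23386.0$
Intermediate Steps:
$Q{\left(w \right)} = \frac{w}{2}$
$I = -23092$ ($I = -23111 - -19 = -23111 + 19 = -23092$)
$l{\left(t,J \right)} = -5 + \sqrt{J + t}$ ($l{\left(t,J \right)} = -5 + \sqrt{t + J} = -5 + \sqrt{J + t}$)
$z{\left(j \right)} = \frac{j}{2} + j \left(-5 + \sqrt{5}\right)$ ($z{\left(j \right)} = \frac{j}{2} + j \left(-5 + \sqrt{-1 + 6}\right) = \frac{j}{2} + j \left(-5 + \sqrt{5}\right)$)
$I - z{\left(-130 \right)} = -23092 - \frac{1}{2} \left(-130\right) \left(-9 + 2 \sqrt{5}\right) = -23092 - \left(585 - 130 \sqrt{5}\right) = -23677 + 130 \sqrt{5}$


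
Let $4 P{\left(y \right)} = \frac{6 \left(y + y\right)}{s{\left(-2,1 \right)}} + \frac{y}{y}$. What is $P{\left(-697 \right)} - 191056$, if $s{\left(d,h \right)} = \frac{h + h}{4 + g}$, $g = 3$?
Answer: $- \frac{793497}{4} \approx -1.9837 \cdot 10^{5}$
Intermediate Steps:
$s{\left(d,h \right)} = \frac{2 h}{7}$ ($s{\left(d,h \right)} = \frac{h + h}{4 + 3} = \frac{2 h}{7}$)
$P{\left(y \right)} = \frac{1}{4} + \frac{21 y}{2}$ ($P{\left(y \right)} = \frac{\frac{6 \left(y + y\right)}{\frac{2}{7} \cdot 1} + \frac{y}{y}}{4} = \frac{\frac{6 \cdot 2 y}{\frac{2}{7}} + 1}{4} = \frac{12 y \frac{7}{2} + 1}{4} = \frac{42 y + 1}{4} = \frac{1 + 42 y}{4} = \frac{1}{4} + \frac{21 y}{2}$)
$P{\left(-697 \right)} - 191056 = \left(\frac{1}{4} + \frac{21}{2} \left(-697\right)\right) - 191056 = \left(\frac{1}{4} - \frac{14637}{2}\right) - 191056 = - \frac{29273}{4} - 191056 = - \frac{793497}{4}$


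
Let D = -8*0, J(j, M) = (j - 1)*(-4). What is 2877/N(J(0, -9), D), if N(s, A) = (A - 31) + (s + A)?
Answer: -959/9 ≈ -106.56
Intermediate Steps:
J(j, M) = 4 - 4*j (J(j, M) = (-1 + j)*(-4) = 4 - 4*j)
D = 0
N(s, A) = -31 + s + 2*A (N(s, A) = (-31 + A) + (A + s) = -31 + s + 2*A)
2877/N(J(0, -9), D) = 2877/(-31 + (4 - 4*0) + 2*0) = 2877/(-31 + (4 + 0) + 0) = 2877/(-31 + 4 + 0) = 2877/(-27) = 2877*(-1/27) = -959/9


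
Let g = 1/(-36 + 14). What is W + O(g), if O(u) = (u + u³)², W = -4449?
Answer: -504426957671/113379904 ≈ -4449.0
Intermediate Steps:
g = -1/22 (g = 1/(-22) = -1/22 ≈ -0.045455)
W + O(g) = -4449 + (-1/22)²*(1 + (-1/22)²)² = -4449 + (1 + 1/484)²/484 = -4449 + (485/484)²/484 = -4449 + (1/484)*(235225/234256) = -4449 + 235225/113379904 = -504426957671/113379904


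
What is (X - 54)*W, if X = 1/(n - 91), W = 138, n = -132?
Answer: -1661934/223 ≈ -7452.6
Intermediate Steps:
X = -1/223 (X = 1/(-132 - 91) = 1/(-223) = -1/223 ≈ -0.0044843)
(X - 54)*W = (-1/223 - 54)*138 = -12043/223*138 = -1661934/223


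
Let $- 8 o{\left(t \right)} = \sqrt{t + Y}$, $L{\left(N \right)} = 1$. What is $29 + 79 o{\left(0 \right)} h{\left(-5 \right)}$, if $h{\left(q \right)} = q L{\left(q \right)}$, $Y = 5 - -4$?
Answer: $\frac{1417}{8} \approx 177.13$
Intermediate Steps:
$Y = 9$ ($Y = 5 + 4 = 9$)
$o{\left(t \right)} = - \frac{\sqrt{9 + t}}{8}$ ($o{\left(t \right)} = - \frac{\sqrt{t + 9}}{8} = - \frac{\sqrt{9 + t}}{8}$)
$h{\left(q \right)} = q$ ($h{\left(q \right)} = q 1 = q$)
$29 + 79 o{\left(0 \right)} h{\left(-5 \right)} = 29 + 79 - \frac{\sqrt{9 + 0}}{8} \left(-5\right) = 29 + 79 - \frac{\sqrt{9}}{8} \left(-5\right) = 29 + 79 \left(- \frac{1}{8}\right) 3 \left(-5\right) = 29 + 79 \left(\left(- \frac{3}{8}\right) \left(-5\right)\right) = 29 + 79 \cdot \frac{15}{8} = 29 + \frac{1185}{8} = \frac{1417}{8}$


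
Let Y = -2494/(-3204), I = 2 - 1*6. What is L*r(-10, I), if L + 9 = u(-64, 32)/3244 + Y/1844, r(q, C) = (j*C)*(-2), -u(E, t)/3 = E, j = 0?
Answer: 0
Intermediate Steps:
I = -4 (I = 2 - 6 = -4)
u(E, t) = -3*E
Y = 1247/1602 (Y = -2494*(-1/3204) = 1247/1602 ≈ 0.77840)
r(q, C) = 0 (r(q, C) = (0*C)*(-2) = 0*(-2) = 0)
L = -21419080771/2395765368 (L = -9 + (-3*(-64)/3244 + (1247/1602)/1844) = -9 + (192*(1/3244) + (1247/1602)*(1/1844)) = -9 + (48/811 + 1247/2954088) = -9 + 142807541/2395765368 = -21419080771/2395765368 ≈ -8.9404)
L*r(-10, I) = -21419080771/2395765368*0 = 0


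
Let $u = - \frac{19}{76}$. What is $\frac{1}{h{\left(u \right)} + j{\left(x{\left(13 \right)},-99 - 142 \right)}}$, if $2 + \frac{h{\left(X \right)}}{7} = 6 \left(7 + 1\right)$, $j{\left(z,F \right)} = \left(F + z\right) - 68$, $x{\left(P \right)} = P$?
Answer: $\frac{1}{26} \approx 0.038462$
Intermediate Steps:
$j{\left(z,F \right)} = -68 + F + z$
$u = - \frac{1}{4}$ ($u = \left(-19\right) \frac{1}{76} = - \frac{1}{4} \approx -0.25$)
$h{\left(X \right)} = 322$ ($h{\left(X \right)} = -14 + 7 \cdot 6 \left(7 + 1\right) = -14 + 7 \cdot 6 \cdot 8 = -14 + 7 \cdot 48 = -14 + 336 = 322$)
$\frac{1}{h{\left(u \right)} + j{\left(x{\left(13 \right)},-99 - 142 \right)}} = \frac{1}{322 - 296} = \frac{1}{26}$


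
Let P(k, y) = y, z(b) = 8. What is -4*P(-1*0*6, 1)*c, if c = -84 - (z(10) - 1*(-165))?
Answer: 1028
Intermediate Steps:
c = -257 (c = -84 - (8 - 1*(-165)) = -84 - (8 + 165) = -84 - 1*173 = -84 - 173 = -257)
-4*P(-1*0*6, 1)*c = -4*(-257) = 1028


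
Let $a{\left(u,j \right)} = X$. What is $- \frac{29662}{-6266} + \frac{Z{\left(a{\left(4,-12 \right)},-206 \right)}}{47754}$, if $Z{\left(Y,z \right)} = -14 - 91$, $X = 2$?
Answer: $\frac{33710029}{7124442} \approx 4.7316$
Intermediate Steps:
$a{\left(u,j \right)} = 2$
$Z{\left(Y,z \right)} = -105$
$- \frac{29662}{-6266} + \frac{Z{\left(a{\left(4,-12 \right)},-206 \right)}}{47754} = - \frac{29662}{-6266} - \frac{105}{47754} = \left(-29662\right) \left(- \frac{1}{6266}\right) - \frac{5}{2274} = \frac{14831}{3133} - \frac{5}{2274} = \frac{33710029}{7124442}$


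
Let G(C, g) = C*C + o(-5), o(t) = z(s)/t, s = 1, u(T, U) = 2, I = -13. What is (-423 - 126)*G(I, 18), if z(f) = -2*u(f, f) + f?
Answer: -465552/5 ≈ -93110.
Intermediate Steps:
z(f) = -4 + f (z(f) = -2*2 + f = -4 + f)
o(t) = -3/t (o(t) = (-4 + 1)/t = -3/t)
G(C, g) = ⅗ + C² (G(C, g) = C*C - 3/(-5) = C² - 3*(-⅕) = C² + ⅗ = ⅗ + C²)
(-423 - 126)*G(I, 18) = (-423 - 126)*(⅗ + (-13)²) = -549*(⅗ + 169) = -549*848/5 = -465552/5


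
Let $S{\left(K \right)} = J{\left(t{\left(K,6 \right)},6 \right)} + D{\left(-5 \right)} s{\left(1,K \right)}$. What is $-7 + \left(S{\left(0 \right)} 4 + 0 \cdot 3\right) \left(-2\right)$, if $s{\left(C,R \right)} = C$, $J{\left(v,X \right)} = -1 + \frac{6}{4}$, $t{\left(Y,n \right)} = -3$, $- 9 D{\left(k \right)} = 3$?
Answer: $- \frac{25}{3} \approx -8.3333$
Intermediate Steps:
$D{\left(k \right)} = - \frac{1}{3}$ ($D{\left(k \right)} = \left(- \frac{1}{9}\right) 3 = - \frac{1}{3}$)
$J{\left(v,X \right)} = \frac{1}{2}$ ($J{\left(v,X \right)} = -1 + 6 \cdot \frac{1}{4} = -1 + \frac{3}{2} = \frac{1}{2}$)
$S{\left(K \right)} = \frac{1}{6}$ ($S{\left(K \right)} = \frac{1}{2} - \frac{1}{3} = \frac{1}{6}$)
$-7 + \left(S{\left(0 \right)} 4 + 0 \cdot 3\right) \left(-2\right) = -7 + \left(\frac{1}{6} \cdot 4 + 0 \cdot 3\right) \left(-2\right) = -7 + \left(\frac{2}{3} + 0\right) \left(-2\right) = -7 + \frac{2}{3} \left(-2\right) = -7 - \frac{4}{3} = - \frac{25}{3}$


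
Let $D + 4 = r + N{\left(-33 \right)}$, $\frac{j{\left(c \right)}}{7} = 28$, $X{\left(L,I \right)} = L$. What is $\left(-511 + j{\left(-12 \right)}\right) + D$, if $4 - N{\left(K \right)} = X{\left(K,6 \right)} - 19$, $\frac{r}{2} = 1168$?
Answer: $2073$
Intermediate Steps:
$r = 2336$ ($r = 2 \cdot 1168 = 2336$)
$j{\left(c \right)} = 196$ ($j{\left(c \right)} = 7 \cdot 28 = 196$)
$N{\left(K \right)} = 23 - K$ ($N{\left(K \right)} = 4 - \left(K - 19\right) = 4 - \left(-19 + K\right) = 23 - K$)
$D = 2388$ ($D = -4 + \left(2336 + \left(23 - -33\right)\right) = -4 + \left(2336 + \left(23 + 33\right)\right) = -4 + \left(2336 + 56\right) = -4 + 2392 = 2388$)
$\left(-511 + j{\left(-12 \right)}\right) + D = \left(-511 + 196\right) + 2388 = -315 + 2388 = 2073$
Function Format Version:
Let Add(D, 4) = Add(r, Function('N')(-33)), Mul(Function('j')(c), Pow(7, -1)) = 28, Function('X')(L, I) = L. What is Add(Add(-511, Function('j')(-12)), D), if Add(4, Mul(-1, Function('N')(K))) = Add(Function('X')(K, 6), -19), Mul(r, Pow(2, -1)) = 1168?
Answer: 2073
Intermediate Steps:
r = 2336 (r = Mul(2, 1168) = 2336)
Function('j')(c) = 196 (Function('j')(c) = Mul(7, 28) = 196)
Function('N')(K) = Add(23, Mul(-1, K)) (Function('N')(K) = Add(4, Mul(-1, Add(K, -19))) = Add(4, Mul(-1, Add(-19, K))) = Add(4, Add(19, Mul(-1, K))) = Add(23, Mul(-1, K)))
D = 2388 (D = Add(-4, Add(2336, Add(23, Mul(-1, -33)))) = Add(-4, Add(2336, Add(23, 33))) = Add(-4, Add(2336, 56)) = Add(-4, 2392) = 2388)
Add(Add(-511, Function('j')(-12)), D) = Add(Add(-511, 196), 2388) = Add(-315, 2388) = 2073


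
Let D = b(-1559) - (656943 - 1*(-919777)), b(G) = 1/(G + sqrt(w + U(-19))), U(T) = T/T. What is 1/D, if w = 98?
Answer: -1277343969533/2014013784461440587 + sqrt(11)/2014013784461440587 ≈ -6.3423e-7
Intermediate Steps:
U(T) = 1
b(G) = 1/(G + 3*sqrt(11)) (b(G) = 1/(G + sqrt(98 + 1)) = 1/(G + sqrt(99)) = 1/(G + 3*sqrt(11)))
D = -1576720 + 1/(-1559 + 3*sqrt(11)) (D = 1/(-1559 + 3*sqrt(11)) - (656943 - 1*(-919777)) = 1/(-1559 + 3*sqrt(11)) - (656943 + 919777) = 1/(-1559 + 3*sqrt(11)) - 1*1576720 = 1/(-1559 + 3*sqrt(11)) - 1576720 = -1576720 + 1/(-1559 + 3*sqrt(11)) ≈ -1.5767e+6)
1/D = 1/(-3832031908599/2430382 - 3*sqrt(11)/2430382)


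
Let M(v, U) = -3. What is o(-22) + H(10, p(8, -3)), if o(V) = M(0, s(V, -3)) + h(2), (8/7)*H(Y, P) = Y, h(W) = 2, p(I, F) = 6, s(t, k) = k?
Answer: 31/4 ≈ 7.7500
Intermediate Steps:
H(Y, P) = 7*Y/8
o(V) = -1 (o(V) = -3 + 2 = -1)
o(-22) + H(10, p(8, -3)) = -1 + (7/8)*10 = -1 + 35/4 = 31/4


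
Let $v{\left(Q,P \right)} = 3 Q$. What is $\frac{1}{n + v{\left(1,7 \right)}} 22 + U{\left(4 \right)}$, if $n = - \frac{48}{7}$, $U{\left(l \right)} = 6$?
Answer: $\frac{8}{27} \approx 0.2963$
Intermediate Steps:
$n = - \frac{48}{7}$ ($n = \left(-48\right) \frac{1}{7} = - \frac{48}{7} \approx -6.8571$)
$\frac{1}{n + v{\left(1,7 \right)}} 22 + U{\left(4 \right)} = \frac{1}{- \frac{48}{7} + 3 \cdot 1} \cdot 22 + 6 = \frac{1}{- \frac{48}{7} + 3} \cdot 22 + 6 = \frac{1}{- \frac{27}{7}} \cdot 22 + 6 = \left(- \frac{7}{27}\right) 22 + 6 = - \frac{154}{27} + 6 = \frac{8}{27}$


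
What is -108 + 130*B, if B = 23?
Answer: 2882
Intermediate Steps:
-108 + 130*B = -108 + 130*23 = -108 + 2990 = 2882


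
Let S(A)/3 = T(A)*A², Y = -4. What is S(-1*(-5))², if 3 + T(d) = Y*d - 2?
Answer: 3515625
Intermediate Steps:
T(d) = -5 - 4*d (T(d) = -3 + (-4*d - 2) = -3 + (-2 - 4*d) = -5 - 4*d)
S(A) = 3*A²*(-5 - 4*A) (S(A) = 3*((-5 - 4*A)*A²) = 3*(A²*(-5 - 4*A)) = 3*A²*(-5 - 4*A))
S(-1*(-5))² = ((-1*(-5))²*(-15 - (-12)*(-5)))² = (5²*(-15 - 12*5))² = (25*(-15 - 60))² = (25*(-75))² = (-1875)² = 3515625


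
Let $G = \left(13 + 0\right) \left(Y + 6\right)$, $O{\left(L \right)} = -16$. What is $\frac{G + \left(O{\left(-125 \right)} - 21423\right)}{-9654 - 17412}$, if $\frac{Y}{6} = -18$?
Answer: $\frac{22765}{27066} \approx 0.84109$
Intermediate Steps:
$Y = -108$ ($Y = 6 \left(-18\right) = -108$)
$G = -1326$ ($G = \left(13 + 0\right) \left(-108 + 6\right) = 13 \left(-102\right) = -1326$)
$\frac{G + \left(O{\left(-125 \right)} - 21423\right)}{-9654 - 17412} = \frac{-1326 - 21439}{-9654 - 17412} = \frac{-1326 - 21439}{-27066} = \left(-22765\right) \left(- \frac{1}{27066}\right) = \frac{22765}{27066}$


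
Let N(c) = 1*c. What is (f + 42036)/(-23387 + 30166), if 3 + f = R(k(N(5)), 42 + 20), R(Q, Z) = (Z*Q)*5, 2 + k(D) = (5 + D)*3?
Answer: 50713/6779 ≈ 7.4809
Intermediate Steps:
N(c) = c
k(D) = 13 + 3*D (k(D) = -2 + (5 + D)*3 = -2 + (15 + 3*D) = 13 + 3*D)
R(Q, Z) = 5*Q*Z (R(Q, Z) = (Q*Z)*5 = 5*Q*Z)
f = 8677 (f = -3 + 5*(13 + 3*5)*(42 + 20) = -3 + 5*(13 + 15)*62 = -3 + 5*28*62 = -3 + 8680 = 8677)
(f + 42036)/(-23387 + 30166) = (8677 + 42036)/(-23387 + 30166) = 50713/6779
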